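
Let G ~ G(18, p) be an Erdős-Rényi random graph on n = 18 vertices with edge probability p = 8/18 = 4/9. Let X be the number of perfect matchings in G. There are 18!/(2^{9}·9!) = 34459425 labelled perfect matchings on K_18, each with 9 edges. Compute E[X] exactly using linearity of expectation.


K_18 has 18!/(2^{9}·9!) = 34459425 labelled perfect matchings.
For each such perfect matching H, let X_H = 1 if all 9 edges of H are present in G. Then P[X_H = 1] = p^{9} = (4/9)^{9} = 262144/387420489.
By linearity: E[X] = Σ_H E[X_H] = 34459425 · p^{9} = 34459425 · 262144/387420489 = 111522611200/4782969.
Numerically: E[X] ≈ 23316.6.

E[X] = 34459425 · (4/9)^{9} = 111522611200/4782969 ≈ 23316.6.


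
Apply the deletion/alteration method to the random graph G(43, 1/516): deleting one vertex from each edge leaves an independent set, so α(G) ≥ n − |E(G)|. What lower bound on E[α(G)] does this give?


E[|E(G)|] = C(43, 2)·p = 903 · (1/516) = 7/4.
E[α(G)] ≥ n − E[|E(G)|] = 43 − 7/4 = 165/4.
Numerically: ≈ 41.250.
(This is only a lower bound; the true E[α(G)] may be larger.)

E[α(G)] ≥ 165/4 ≈ 41.250.


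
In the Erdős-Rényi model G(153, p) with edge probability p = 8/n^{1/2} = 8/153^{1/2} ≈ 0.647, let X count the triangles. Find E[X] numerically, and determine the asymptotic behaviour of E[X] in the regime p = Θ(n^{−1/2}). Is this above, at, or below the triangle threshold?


Number of potential triangles: C(153, 3) = 585276.
Each occurs with probability p³ ≈ (0.647)³ ≈ 2.70541e-01.
By linearity: E[X] = C(153, 3)·p³ ≈ 585276 · 2.70541e-01 ≈ 158341.054.
Since α = 1/2 < 1, p = c/n^{1/2} ≫ 1/n is above the triangle threshold p ~ 1/n. Asymptotically E[X] ~ (c³/6)·n^{3(1−α)} = (8³/6)·n^{1.5} → ∞; triangles are abundant w.h.p.

E[X] ≈ 158341.054; in regime p = Θ(1/n^{1/2}) E[X] diverges (above the triangle threshold p ~ 1/n).


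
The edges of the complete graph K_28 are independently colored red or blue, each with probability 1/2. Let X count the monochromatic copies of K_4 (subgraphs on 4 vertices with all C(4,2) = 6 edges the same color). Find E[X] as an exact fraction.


Let X = Σ_S X_S over the C(28, 4) = 20475 subsets S of size 4, where X_S = 1 if the K_4 on S is monochromatic.
For a fixed S, the K_4 on S has C(4, 2) = 6 edges. P[all 6 edges red] = (1/2)^6, and likewise for blue, so P[monochromatic] = 2·(1/2)^6 = 2^{1 − 6} = 1/32.
By linearity of expectation: E[X] = C(28, 4) · 2^{1 − 6} = 20475 · 1/32 = 20475/32.
Numerically: E[X] ≈ 639.843750.

E[X] = C(28,4)·2^(1−C(4,2)) = 20475/32 ≈ 639.843750.


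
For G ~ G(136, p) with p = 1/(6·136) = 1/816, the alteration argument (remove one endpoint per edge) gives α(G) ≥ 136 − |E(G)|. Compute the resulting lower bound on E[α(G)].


E[|E(G)|] = C(136, 2)·p = 9180 · (1/816) = 45/4.
E[α(G)] ≥ n − E[|E(G)|] = 136 − 45/4 = 499/4.
Numerically: ≈ 124.75000.
(This is only a lower bound; the true E[α(G)] may be larger.)

E[α(G)] ≥ 499/4 ≈ 124.75000.


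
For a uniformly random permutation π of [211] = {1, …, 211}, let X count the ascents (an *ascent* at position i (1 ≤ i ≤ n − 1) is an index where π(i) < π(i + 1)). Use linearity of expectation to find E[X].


Write X = Σ X_I over i = 1, …, 210, with X_I the indicator of one ascent.
There are 210 indicators.
For each fixed i, the pair (π(i), π(i+1)) is a uniformly random ordered pair of distinct values from {1, …, 211}; by symmetry P[π(i) < π(i+1)] = 1/2.
By linearity: E[X] = 210 · (1/2) = (211 − 1) · (1/2) = 105 ≈ 105.000.

E[X] = 105 = 105.000.


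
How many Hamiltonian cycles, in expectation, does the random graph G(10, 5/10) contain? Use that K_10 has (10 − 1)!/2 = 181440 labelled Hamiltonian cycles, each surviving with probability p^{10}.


K_10 has (10 − 1)!/2 = 181440 labelled Hamiltonian cycles.
For each such Hamiltonian cycle H, let X_H = 1 if all 10 edges of H are present in G. Then P[X_H = 1] = p^{10} = (1/2)^{10} = 1/1024.
By linearity: E[X] = Σ_H E[X_H] = 181440 · p^{10} = 181440 · 1/1024 = 2835/16.
Numerically: E[X] ≈ 177.

E[X] = 181440 · (1/2)^{10} = 2835/16 ≈ 177.


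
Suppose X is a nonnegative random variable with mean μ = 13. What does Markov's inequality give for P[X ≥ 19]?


μ = E[X] = 13, a = 19.
Markov: P[X ≥ 19] ≤ μ/a = (13)/19 = 13/19.
Numerically: ≈ 0.684.
(Since a = 19 > μ = 13.000, the bound 13/19 is < 1 and informative.)

P[X ≥ 19] ≤ 13/19 ≈ 0.684.


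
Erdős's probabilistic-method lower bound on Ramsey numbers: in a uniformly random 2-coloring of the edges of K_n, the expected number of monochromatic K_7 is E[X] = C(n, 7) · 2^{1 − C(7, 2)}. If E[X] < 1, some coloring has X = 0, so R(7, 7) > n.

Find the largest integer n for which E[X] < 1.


We need C(n, 7) · 2^{1 − 21} < 1, i.e. C(n, 7) < 2^{21 − 1} = 1048576.
Check values of n near the boundary:
  n = 23: C(23, 7) = 245157; 245157 < 1048576? YES
  n = 24: C(24, 7) = 346104; 346104 < 1048576? YES
  n = 25: C(25, 7) = 480700; 480700 < 1048576? YES
  n = 26: C(26, 7) = 657800; 657800 < 1048576? YES
  n = 27: C(27, 7) = 888030; 888030 < 1048576? YES
  n = 28: C(28, 7) = 1184040; 1184040 < 1048576? NO
The largest n with C(n, 7) < 1048576 is n = 27 (where E[X] = 444015/524288 ≈ 0.847). Hence R(7, 7) > 27, i.e. R(7, 7) ≥ 28.

Largest n = 27; hence R(7, 7) > 27.


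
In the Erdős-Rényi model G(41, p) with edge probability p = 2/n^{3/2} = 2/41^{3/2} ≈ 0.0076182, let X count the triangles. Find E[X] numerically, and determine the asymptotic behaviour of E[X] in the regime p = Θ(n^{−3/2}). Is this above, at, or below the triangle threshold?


Number of potential triangles: C(41, 3) = 10660.
Each occurs with probability p³ ≈ (0.0076182)³ ≈ 4.4214288e-07.
By linearity: E[X] = C(41, 3)·p³ ≈ 10660 · 4.4214288e-07 ≈ 0.00471.
Since α = 3/2 > 1, p = c/n^{3/2} = o(1/n) is below the triangle threshold p ~ 1/n. Asymptotically E[X] ~ (c³/6)·n^{3(1−α)} = (2³/6)·n^{-1.5} → 0, so by Markov's inequality G has no triangles w.h.p.

E[X] ≈ 0.00471; in regime p = Θ(1/n^{3/2}) E[X] tends to 0 (below the triangle threshold p ~ 1/n).


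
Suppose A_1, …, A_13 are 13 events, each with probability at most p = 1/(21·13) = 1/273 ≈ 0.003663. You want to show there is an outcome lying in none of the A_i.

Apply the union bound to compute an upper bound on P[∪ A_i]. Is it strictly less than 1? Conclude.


Union bound: P[∪_{i=1}^{13} A_i] ≤ Σ_i P[A_i] ≤ 13·p = 13·(1/273) = 1/21.
Numerically: 1/21 ≈ 0.047619.
Is 1/21 < 1? YES.
Since P[∪ A_i] ≤ 1/21 < 1, the complement has P[∩ A_i^c] ≥ 1 − 1/21 = 20/21 > 0, so some outcome avoids every A_i.

13·p = 1/21 ≈ 0.047619; existence CERTIFIED by the union bound.


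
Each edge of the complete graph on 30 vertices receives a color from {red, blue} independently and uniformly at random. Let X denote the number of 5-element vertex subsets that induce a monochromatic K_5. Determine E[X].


Let X = Σ_S X_S over the C(30, 5) = 142506 subsets S of size 5, where X_S = 1 if the K_5 on S is monochromatic.
For a fixed S, the K_5 on S has C(5, 2) = 10 edges. P[all 10 edges red] = (1/2)^10, and likewise for blue, so P[monochromatic] = 2·(1/2)^10 = 2^{1 − 10} = 1/512.
By linearity of expectation: E[X] = C(30, 5) · 2^{1 − 10} = 142506 · 1/512 = 71253/256.
Numerically: E[X] ≈ 278.332.

E[X] = C(30,5)·2^(1−C(5,2)) = 71253/256 ≈ 278.332.


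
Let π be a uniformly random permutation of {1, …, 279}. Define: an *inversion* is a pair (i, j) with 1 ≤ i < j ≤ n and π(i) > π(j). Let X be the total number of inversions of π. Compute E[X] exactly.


Write X = Σ X_I over the C(279, 2) = 38781 pairs i < j, with X_I the indicator of one inversion.
There are 38781 indicators.
For each fixed pair i < j, the values π(i) and π(j) are two distinct elements of {1, …, 279} in uniformly random order; by symmetry P[π(i) > π(j)] = 1/2.
By linearity: E[X] = 38781 · (1/2) = C(279, 2) · (1/2) = 38781/2 = 38781/2 ≈ 19390.50000.

E[X] = 38781/2 = 19390.50000.


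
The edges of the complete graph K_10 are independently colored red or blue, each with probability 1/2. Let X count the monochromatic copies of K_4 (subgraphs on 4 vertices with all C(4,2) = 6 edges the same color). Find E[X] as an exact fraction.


Let X = Σ_S X_S over the C(10, 4) = 210 subsets S of size 4, where X_S = 1 if the K_4 on S is monochromatic.
For a fixed S, the K_4 on S has C(4, 2) = 6 edges. P[all 6 edges red] = (1/2)^6, and likewise for blue, so P[monochromatic] = 2·(1/2)^6 = 2^{1 − 6} = 1/32.
By linearity of expectation: E[X] = C(10, 4) · 2^{1 − 6} = 210 · 1/32 = 105/16.
Numerically: E[X] ≈ 6.562.

E[X] = C(10,4)·2^(1−C(4,2)) = 105/16 ≈ 6.562.


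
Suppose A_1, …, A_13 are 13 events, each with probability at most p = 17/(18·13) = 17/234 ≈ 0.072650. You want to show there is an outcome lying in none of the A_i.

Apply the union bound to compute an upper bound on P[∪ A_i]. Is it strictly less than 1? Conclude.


Union bound: P[∪_{i=1}^{13} A_i] ≤ Σ_i P[A_i] ≤ 13·p = 13·(17/234) = 17/18.
Numerically: 17/18 ≈ 0.944444.
Is 17/18 < 1? YES.
Since P[∪ A_i] ≤ 17/18 < 1, the complement has P[∩ A_i^c] ≥ 1 − 17/18 = 1/18 > 0, so some outcome avoids every A_i.

13·p = 17/18 ≈ 0.944444; existence CERTIFIED by the union bound.


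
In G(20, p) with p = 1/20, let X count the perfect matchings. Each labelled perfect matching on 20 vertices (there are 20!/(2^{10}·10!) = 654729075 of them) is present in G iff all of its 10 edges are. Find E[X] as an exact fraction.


K_20 has 20!/(2^{10}·10!) = 654729075 labelled perfect matchings.
For each such perfect matching H, let X_H = 1 if all 10 edges of H are present in G. Then P[X_H = 1] = p^{10} = (1/20)^{10} = 1/10240000000000.
By linearity of expectation: E[X] = Σ_H E[X_H] = 654729075 · p^{10} = 654729075 · 1/10240000000000 = 26189163/409600000000.
Numerically: E[X] ≈ 6.39e-05.

E[X] = 654729075 · (1/20)^{10} = 26189163/409600000000 ≈ 6.39e-05.


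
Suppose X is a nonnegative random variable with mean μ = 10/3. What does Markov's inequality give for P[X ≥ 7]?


μ = E[X] = 10/3, a = 7.
Markov: P[X ≥ 7] ≤ μ/a = (10/3)/7 = 10/21.
Numerically: ≈ 0.476190.
(Since a = 7 > μ = 3.333333, the bound 10/21 is < 1 and informative.)

P[X ≥ 7] ≤ 10/21 ≈ 0.476190.


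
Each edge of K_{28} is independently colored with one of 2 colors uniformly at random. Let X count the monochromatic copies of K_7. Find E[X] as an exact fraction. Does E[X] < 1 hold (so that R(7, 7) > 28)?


E[X] = C(28, 7) · 2^{1 − 21} = 1184040 · 2^{−20} = 1184040/1048576.
As a reduced fraction: E[X] = 148005/131072 ≈ 1.1291885.
Is E[X] < 1? NO.
Since E[X] ≥ 1, the first-moment bound is inconclusive at n = 28; it does NOT by itself certify R(7, 7) > 28.

E[X] = 148005/131072 ≈ 1.1291885; E[X] ≥ 1; first-moment method inconclusive here.


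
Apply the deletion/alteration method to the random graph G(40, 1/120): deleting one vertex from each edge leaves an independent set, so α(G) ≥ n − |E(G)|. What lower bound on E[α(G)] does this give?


E[|E(G)|] = C(40, 2)·p = 780 · (1/120) = 13/2.
E[α(G)] ≥ n − E[|E(G)|] = 40 − 13/2 = 67/2.
Numerically: ≈ 33.500000.
(This is only a lower bound; the true E[α(G)] may be larger.)

E[α(G)] ≥ 67/2 ≈ 33.500000.


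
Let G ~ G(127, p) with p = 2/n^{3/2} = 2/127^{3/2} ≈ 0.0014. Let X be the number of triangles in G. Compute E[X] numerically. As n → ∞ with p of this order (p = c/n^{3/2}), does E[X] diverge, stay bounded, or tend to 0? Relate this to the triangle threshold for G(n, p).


Number of potential triangles: C(127, 3) = 333375.
Each occurs with probability p³ ≈ (0.0014)³ ≈ 2.72881e-09.
By linearity: E[X] = C(127, 3)·p³ ≈ 333375 · 2.72881e-09 ≈ 0.001.
Since α = 3/2 > 1, p = c/n^{3/2} = o(1/n) is below the triangle threshold p ~ 1/n. Asymptotically E[X] ~ (c³/6)·n^{3(1−α)} = (2³/6)·n^{-1.5} → 0, so by Markov's inequality G has no triangles w.h.p.

E[X] ≈ 0.001; in regime p = Θ(1/n^{3/2}) E[X] tends to 0 (below the triangle threshold p ~ 1/n).


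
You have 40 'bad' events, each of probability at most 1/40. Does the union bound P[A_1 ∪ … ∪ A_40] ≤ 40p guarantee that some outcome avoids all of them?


Union bound: P[∪_{i=1}^{40} A_i] ≤ Σ_i P[A_i] ≤ 40·p = 40·(1/40) = 1.
Numerically: 1 ≈ 1.00000.
Is 1 < 1? NO.
Since the bound 1 is ≥ 1, the union bound is uninformative here; it does NOT by itself certify existence.

40·p = 1 ≈ 1.00000; existence NOT certified by the union bound.


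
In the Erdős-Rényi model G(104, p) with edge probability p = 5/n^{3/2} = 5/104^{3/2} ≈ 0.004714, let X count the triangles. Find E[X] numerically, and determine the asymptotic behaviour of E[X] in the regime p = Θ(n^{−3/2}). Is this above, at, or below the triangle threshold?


Number of potential triangles: C(104, 3) = 182104.
Each occurs with probability p³ ≈ (0.004714)³ ≈ 1.047756e-07.
By linearity: E[X] = C(104, 3)·p³ ≈ 182104 · 1.047756e-07 ≈ 0.0191.
Since α = 3/2 > 1, p = c/n^{3/2} = o(1/n) is below the triangle threshold p ~ 1/n. Asymptotically E[X] ~ (c³/6)·n^{3(1−α)} = (5³/6)·n^{-1.5} → 0, so by Markov's inequality G has no triangles w.h.p.

E[X] ≈ 0.0191; in regime p = Θ(1/n^{3/2}) E[X] tends to 0 (below the triangle threshold p ~ 1/n).


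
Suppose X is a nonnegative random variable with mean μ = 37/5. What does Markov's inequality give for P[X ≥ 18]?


μ = E[X] = 37/5, a = 18.
Markov: P[X ≥ 18] ≤ μ/a = (37/5)/18 = 37/90.
Numerically: ≈ 0.4111.
(Since a = 18 > μ = 7.4000, the bound 37/90 is < 1 and informative.)

P[X ≥ 18] ≤ 37/90 ≈ 0.4111.


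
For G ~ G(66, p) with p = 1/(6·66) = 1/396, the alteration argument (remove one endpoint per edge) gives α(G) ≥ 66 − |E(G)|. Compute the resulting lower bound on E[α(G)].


E[|E(G)|] = C(66, 2)·p = 2145 · (1/396) = 65/12.
E[α(G)] ≥ n − E[|E(G)|] = 66 − 65/12 = 727/12.
Numerically: ≈ 60.583.
(This is only a lower bound; the true E[α(G)] may be larger.)

E[α(G)] ≥ 727/12 ≈ 60.583.


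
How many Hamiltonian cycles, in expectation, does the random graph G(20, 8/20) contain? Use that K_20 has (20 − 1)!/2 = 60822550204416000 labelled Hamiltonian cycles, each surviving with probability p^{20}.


K_20 has (20 − 1)!/2 = 60822550204416000 labelled Hamiltonian cycles.
For each such Hamiltonian cycle H, let X_H = 1 if all 20 edges of H are present in G. Then P[X_H = 1] = p^{20} = (2/5)^{20} = 1048576/95367431640625.
By linearity: E[X] = Σ_H E[X_H] = 60822550204416000 · p^{20} = 60822550204416000 · 1048576/95367431640625 = 510216531225165692928/762939453125.
Numerically: E[X] ≈ 6.69e+08.

E[X] = 60822550204416000 · (2/5)^{20} = 510216531225165692928/762939453125 ≈ 6.69e+08.


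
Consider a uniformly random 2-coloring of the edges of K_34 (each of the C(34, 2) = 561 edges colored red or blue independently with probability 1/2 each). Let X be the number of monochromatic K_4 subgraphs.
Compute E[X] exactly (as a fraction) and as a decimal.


Let X = Σ_S X_S over the C(34, 4) = 46376 subsets S of size 4, where X_S = 1 if the K_4 on S is monochromatic.
For a fixed S, the K_4 on S has C(4, 2) = 6 edges. P[all 6 edges red] = (1/2)^6, and likewise for blue, so P[monochromatic] = 2·(1/2)^6 = 2^{1 − 6} = 1/32.
Summing: E[X] = C(34, 4) · 2^{1 − 6} = 46376 · 1/32 = 5797/4.
Numerically: E[X] ≈ 1449.250000.

E[X] = C(34,4)·2^(1−C(4,2)) = 5797/4 ≈ 1449.250000.


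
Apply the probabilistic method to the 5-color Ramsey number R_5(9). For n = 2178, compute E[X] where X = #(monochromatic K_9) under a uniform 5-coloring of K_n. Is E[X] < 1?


E[X] = C(2178, 9) · 5^{1 − 36} = 2989303896287203303608800 · 5^{−35} = 2989303896287203303608800/2910383045673370361328125.
As a reduced fraction: E[X] = 119572155851488132144352/116415321826934814453125 ≈ 1.0271170.
Is E[X] < 1? NO.
Since E[X] ≥ 1, the first-moment bound is inconclusive at n = 2178; it does NOT by itself certify R_5(9) > 2178.

E[X] = 119572155851488132144352/116415321826934814453125 ≈ 1.0271170; E[X] ≥ 1; first-moment method inconclusive here.


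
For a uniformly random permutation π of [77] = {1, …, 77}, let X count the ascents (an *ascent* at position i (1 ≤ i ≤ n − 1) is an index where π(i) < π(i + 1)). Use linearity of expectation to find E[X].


Write X = Σ X_I over i = 1, …, 76, with X_I the indicator of one ascent.
There are 76 indicators.
For each fixed i, the pair (π(i), π(i+1)) is a uniformly random ordered pair of distinct values from {1, …, 77}; by symmetry P[π(i) < π(i+1)] = 1/2.
By linearity: E[X] = 76 · (1/2) = (77 − 1) · (1/2) = 38 ≈ 38.000000.

E[X] = 38 = 38.000000.


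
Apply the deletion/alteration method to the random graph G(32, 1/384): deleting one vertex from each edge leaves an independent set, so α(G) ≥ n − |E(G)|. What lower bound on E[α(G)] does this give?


E[|E(G)|] = C(32, 2)·p = 496 · (1/384) = 31/24.
E[α(G)] ≥ n − E[|E(G)|] = 32 − 31/24 = 737/24.
Numerically: ≈ 30.70833.
(This is only a lower bound; the true E[α(G)] may be larger.)

E[α(G)] ≥ 737/24 ≈ 30.70833.


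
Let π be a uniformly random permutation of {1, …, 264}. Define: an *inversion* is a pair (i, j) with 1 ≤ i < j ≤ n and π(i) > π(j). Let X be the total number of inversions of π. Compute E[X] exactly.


Write X = Σ X_I over the C(264, 2) = 34716 pairs i < j, with X_I the indicator of one inversion.
There are 34716 indicators.
For each fixed pair i < j, the values π(i) and π(j) are two distinct elements of {1, …, 264} in uniformly random order; by symmetry P[π(i) > π(j)] = 1/2.
By linearity: E[X] = 34716 · (1/2) = C(264, 2) · (1/2) = 34716/2 = 17358 ≈ 17358.000000.

E[X] = 17358 = 17358.000000.


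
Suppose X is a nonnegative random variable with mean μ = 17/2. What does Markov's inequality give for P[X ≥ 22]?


μ = E[X] = 17/2, a = 22.
Markov: P[X ≥ 22] ≤ μ/a = (17/2)/22 = 17/44.
Numerically: ≈ 0.38636.
(Since a = 22 > μ = 8.50000, the bound 17/44 is < 1 and informative.)

P[X ≥ 22] ≤ 17/44 ≈ 0.38636.


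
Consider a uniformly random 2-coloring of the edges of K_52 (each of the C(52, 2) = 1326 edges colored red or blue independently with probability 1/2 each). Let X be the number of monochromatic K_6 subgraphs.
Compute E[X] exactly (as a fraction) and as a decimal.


Let X = Σ_S X_S over the C(52, 6) = 20358520 subsets S of size 6, where X_S = 1 if the K_6 on S is monochromatic.
For a fixed S, the K_6 on S has C(6, 2) = 15 edges. P[all 15 edges red] = (1/2)^15, and likewise for blue, so P[monochromatic] = 2·(1/2)^15 = 2^{1 − 15} = 1/16384.
By linearity: E[X] = C(52, 6) · 2^{1 − 15} = 20358520 · 1/16384 = 2544815/2048.
Numerically: E[X] ≈ 1242.5854.

E[X] = C(52,6)·2^(1−C(6,2)) = 2544815/2048 ≈ 1242.5854.


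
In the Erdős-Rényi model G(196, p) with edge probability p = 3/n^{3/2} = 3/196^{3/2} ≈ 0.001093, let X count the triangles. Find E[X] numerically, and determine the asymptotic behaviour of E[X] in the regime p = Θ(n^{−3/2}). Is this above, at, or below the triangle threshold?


Number of potential triangles: C(196, 3) = 1235780.
Each occurs with probability p³ ≈ (0.001093)³ ≈ 1.306807e-09.
By linearity: E[X] = C(196, 3)·p³ ≈ 1235780 · 1.306807e-09 ≈ 0.0016.
Since α = 3/2 > 1, p = c/n^{3/2} = o(1/n) is below the triangle threshold p ~ 1/n. Asymptotically E[X] ~ (c³/6)·n^{3(1−α)} = (3³/6)·n^{-1.5} → 0, so by Markov's inequality G has no triangles w.h.p.

E[X] ≈ 0.0016; in regime p = Θ(1/n^{3/2}) E[X] tends to 0 (below the triangle threshold p ~ 1/n).


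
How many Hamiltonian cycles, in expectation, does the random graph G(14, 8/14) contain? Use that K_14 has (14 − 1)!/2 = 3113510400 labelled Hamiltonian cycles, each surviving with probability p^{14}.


K_14 has (14 − 1)!/2 = 3113510400 labelled Hamiltonian cycles.
For each such Hamiltonian cycle H, let X_H = 1 if all 14 edges of H are present in G. Then P[X_H = 1] = p^{14} = (4/7)^{14} = 268435456/678223072849.
Summing the indicators: E[X] = Σ_H E[X_H] = 3113510400 · p^{14} = 3113510400 · 268435456/678223072849 = 119396654854963200/96889010407.
Numerically: E[X] ≈ 1.2323e+06.

E[X] = 3113510400 · (4/7)^{14} = 119396654854963200/96889010407 ≈ 1.2323e+06.


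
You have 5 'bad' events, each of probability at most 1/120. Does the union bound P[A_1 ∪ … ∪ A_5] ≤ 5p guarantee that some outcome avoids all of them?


Union bound: P[∪_{i=1}^{5} A_i] ≤ Σ_i P[A_i] ≤ 5·p = 5·(1/120) = 1/24.
Numerically: 1/24 ≈ 0.04167.
Is 1/24 < 1? YES.
Since P[∪ A_i] ≤ 1/24 < 1, the complement has P[∩ A_i^c] ≥ 1 − 1/24 = 23/24 > 0, so some outcome avoids every A_i.

5·p = 1/24 ≈ 0.04167; existence CERTIFIED by the union bound.


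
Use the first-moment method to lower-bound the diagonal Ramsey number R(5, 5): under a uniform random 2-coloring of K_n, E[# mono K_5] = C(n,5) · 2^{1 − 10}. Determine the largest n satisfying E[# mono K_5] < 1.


We need C(n, 5) · 2^{1 − 10} < 1, i.e. C(n, 5) < 2^{10 − 1} = 512.
Check values of n near the boundary:
  n = 5: C(5, 5) = 1; 1 < 512? YES
  n = 6: C(6, 5) = 6; 6 < 512? YES
  n = 7: C(7, 5) = 21; 21 < 512? YES
  n = 8: C(8, 5) = 56; 56 < 512? YES
  n = 9: C(9, 5) = 126; 126 < 512? YES
  n = 10: C(10, 5) = 252; 252 < 512? YES
  n = 11: C(11, 5) = 462; 462 < 512? YES
  n = 12: C(12, 5) = 792; 792 < 512? NO
The largest n with C(n, 5) < 512 is n = 11 (where E[X] = 231/256 ≈ 0.902). Hence R(5, 5) > 11, i.e. R(5, 5) ≥ 12.

Largest n = 11; hence R(5, 5) > 11.


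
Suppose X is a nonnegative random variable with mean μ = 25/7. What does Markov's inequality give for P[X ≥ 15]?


μ = E[X] = 25/7, a = 15.
Markov: P[X ≥ 15] ≤ μ/a = (25/7)/15 = 5/21.
Numerically: ≈ 0.23810.
(Since a = 15 > μ = 3.57143, the bound 5/21 is < 1 and informative.)

P[X ≥ 15] ≤ 5/21 ≈ 0.23810.


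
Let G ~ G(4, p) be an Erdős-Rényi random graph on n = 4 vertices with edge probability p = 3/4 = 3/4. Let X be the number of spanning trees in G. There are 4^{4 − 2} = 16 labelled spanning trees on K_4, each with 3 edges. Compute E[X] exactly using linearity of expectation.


K_4 has 4^{4 − 2} = 16 labelled spanning trees.
For each such spanning tree H, let X_H = 1 if all 3 edges of H are present in G. Then P[X_H = 1] = p^{3} = (3/4)^{3} = 27/64.
Summing the indicators: E[X] = Σ_H E[X_H] = 16 · p^{3} = 16 · 27/64 = 27/4.
Numerically: E[X] ≈ 6.75.

E[X] = 16 · (3/4)^{3} = 27/4 ≈ 6.75.


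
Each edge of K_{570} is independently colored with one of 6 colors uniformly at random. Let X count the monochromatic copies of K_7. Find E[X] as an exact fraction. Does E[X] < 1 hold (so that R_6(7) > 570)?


E[X] = C(570, 7) · 6^{1 − 21} = 3737936877831720 · 6^{−20} = 3737936877831720/3656158440062976.
As a reduced fraction: E[X] = 5768421107765/5642219814912 ≈ 1.022.
Is E[X] < 1? NO.
Since E[X] ≥ 1, the first-moment bound is inconclusive at n = 570; it does NOT by itself certify R_6(7) > 570.

E[X] = 5768421107765/5642219814912 ≈ 1.022; E[X] ≥ 1; first-moment method inconclusive here.


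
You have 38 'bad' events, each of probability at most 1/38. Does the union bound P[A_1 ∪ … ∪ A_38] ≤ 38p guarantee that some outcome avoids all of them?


Union bound: P[∪_{i=1}^{38} A_i] ≤ Σ_i P[A_i] ≤ 38·p = 38·(1/38) = 1.
Numerically: 1 ≈ 1.000000.
Is 1 < 1? NO.
Since the bound 1 is ≥ 1, the union bound is uninformative here; it does NOT by itself certify existence.

38·p = 1 ≈ 1.000000; existence NOT certified by the union bound.


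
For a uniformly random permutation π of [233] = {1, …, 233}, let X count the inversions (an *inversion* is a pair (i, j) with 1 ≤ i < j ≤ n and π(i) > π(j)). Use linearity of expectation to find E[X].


Write X = Σ X_I over the C(233, 2) = 27028 pairs i < j, with X_I the indicator of one inversion.
There are 27028 indicators.
For each fixed pair i < j, the values π(i) and π(j) are two distinct elements of {1, …, 233} in uniformly random order; by symmetry P[π(i) > π(j)] = 1/2.
By linearity: E[X] = 27028 · (1/2) = C(233, 2) · (1/2) = 27028/2 = 13514 ≈ 13514.000.

E[X] = 13514 = 13514.000.


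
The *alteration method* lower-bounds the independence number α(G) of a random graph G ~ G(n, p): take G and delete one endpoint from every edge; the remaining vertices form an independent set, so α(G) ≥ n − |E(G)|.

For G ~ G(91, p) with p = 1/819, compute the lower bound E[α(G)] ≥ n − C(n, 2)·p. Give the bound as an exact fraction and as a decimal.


E[|E(G)|] = C(91, 2)·p = 4095 · (1/819) = 5.
E[α(G)] ≥ n − E[|E(G)|] = 91 − 5 = 86.
Numerically: ≈ 86.000.
(This is only a lower bound; the true E[α(G)] may be larger.)

E[α(G)] ≥ 86 ≈ 86.000.


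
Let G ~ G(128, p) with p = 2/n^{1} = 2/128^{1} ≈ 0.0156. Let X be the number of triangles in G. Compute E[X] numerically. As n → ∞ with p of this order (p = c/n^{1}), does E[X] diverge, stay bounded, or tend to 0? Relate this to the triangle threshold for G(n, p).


Number of potential triangles: C(128, 3) = 341376.
Each occurs with probability p³ ≈ (0.0156)³ ≈ 3.81470e-06.
By linearity: E[X] = C(128, 3)·p³ ≈ 341376 · 3.81470e-06 ≈ 1.302.
Here α = 1, so p = 2/n is exactly at the triangle threshold p ~ 1/n. Asymptotically E[X] → c³/6 = 2³/6 = 4/3 ≈ 1.333, a bounded constant. In this regime the triangle count is asymptotically Poisson(c³/6).

E[X] ≈ 1.302; in regime p = Θ(1/n^{1}) E[X] stays bounded (at the triangle threshold p ~ 1/n).


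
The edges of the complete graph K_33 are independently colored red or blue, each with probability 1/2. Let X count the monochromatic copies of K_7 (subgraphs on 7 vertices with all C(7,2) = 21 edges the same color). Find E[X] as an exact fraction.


Let X = Σ_S X_S over the C(33, 7) = 4272048 subsets S of size 7, where X_S = 1 if the K_7 on S is monochromatic.
For a fixed S, the K_7 on S has C(7, 2) = 21 edges. P[all 21 edges red] = (1/2)^21, and likewise for blue, so P[monochromatic] = 2·(1/2)^21 = 2^{1 − 21} = 1/1048576.
By linearity of expectation: E[X] = C(33, 7) · 2^{1 − 21} = 4272048 · 1/1048576 = 267003/65536.
Numerically: E[X] ≈ 4.07414.

E[X] = C(33,7)·2^(1−C(7,2)) = 267003/65536 ≈ 4.07414.


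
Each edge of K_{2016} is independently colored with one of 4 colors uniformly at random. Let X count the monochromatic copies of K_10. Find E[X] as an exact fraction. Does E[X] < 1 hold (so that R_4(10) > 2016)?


E[X] = C(2016, 10) · 4^{1 − 45} = 298835995845288230309989008 · 4^{−44} = 298835995845288230309989008/309485009821345068724781056.
As a reduced fraction: E[X] = 18677249740330514394374313/19342813113834066795298816 ≈ 0.965591.
Is E[X] < 1? YES.
Since E[X] < 1, there exists a 4-coloring of K_{2016} with no monochromatic K_10; hence R_4(10) > 2016.

E[X] = 18677249740330514394374313/19342813113834066795298816 ≈ 0.965591; E[X] < 1, so R_4(10) > 2016.


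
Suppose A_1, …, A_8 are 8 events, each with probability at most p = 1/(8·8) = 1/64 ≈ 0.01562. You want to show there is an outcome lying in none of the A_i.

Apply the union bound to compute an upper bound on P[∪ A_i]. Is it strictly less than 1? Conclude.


Union bound: P[∪_{i=1}^{8} A_i] ≤ Σ_i P[A_i] ≤ 8·p = 8·(1/64) = 1/8.
Numerically: 1/8 ≈ 0.12500.
Is 1/8 < 1? YES.
Since P[∪ A_i] ≤ 1/8 < 1, the complement has P[∩ A_i^c] ≥ 1 − 1/8 = 7/8 > 0, so some outcome avoids every A_i.

8·p = 1/8 ≈ 0.12500; existence CERTIFIED by the union bound.


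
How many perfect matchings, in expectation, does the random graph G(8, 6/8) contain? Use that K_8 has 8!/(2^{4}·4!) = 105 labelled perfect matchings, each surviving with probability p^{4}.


K_8 has 8!/(2^{4}·4!) = 105 labelled perfect matchings.
For each such perfect matching H, let X_H = 1 if all 4 edges of H are present in G. Then P[X_H = 1] = p^{4} = (3/4)^{4} = 81/256.
Summing the indicators: E[X] = Σ_H E[X_H] = 105 · p^{4} = 105 · 81/256 = 8505/256.
Numerically: E[X] ≈ 33.22.

E[X] = 105 · (3/4)^{4} = 8505/256 ≈ 33.22.


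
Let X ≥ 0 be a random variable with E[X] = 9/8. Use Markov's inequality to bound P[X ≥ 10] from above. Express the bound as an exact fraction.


μ = E[X] = 9/8, a = 10.
Markov: P[X ≥ 10] ≤ μ/a = (9/8)/10 = 9/80.
Numerically: ≈ 0.11250.
(Since a = 10 > μ = 1.12500, the bound 9/80 is < 1 and informative.)

P[X ≥ 10] ≤ 9/80 ≈ 0.11250.


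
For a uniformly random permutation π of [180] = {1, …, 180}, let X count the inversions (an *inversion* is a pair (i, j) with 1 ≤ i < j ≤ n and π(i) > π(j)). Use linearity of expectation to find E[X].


Write X = Σ X_I over the C(180, 2) = 16110 pairs i < j, with X_I the indicator of one inversion.
There are 16110 indicators.
For each fixed pair i < j, the values π(i) and π(j) are two distinct elements of {1, …, 180} in uniformly random order; by symmetry P[π(i) > π(j)] = 1/2.
By linearity: E[X] = 16110 · (1/2) = C(180, 2) · (1/2) = 16110/2 = 8055 ≈ 8055.000000.

E[X] = 8055 = 8055.000000.


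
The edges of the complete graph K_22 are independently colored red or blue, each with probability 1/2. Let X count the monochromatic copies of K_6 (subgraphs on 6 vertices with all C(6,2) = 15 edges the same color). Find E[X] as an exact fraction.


Let X = Σ_S X_S over the C(22, 6) = 74613 subsets S of size 6, where X_S = 1 if the K_6 on S is monochromatic.
For a fixed S, the K_6 on S has C(6, 2) = 15 edges. P[all 15 edges red] = (1/2)^15, and likewise for blue, so P[monochromatic] = 2·(1/2)^15 = 2^{1 − 15} = 1/16384.
By linearity of expectation: E[X] = C(22, 6) · 2^{1 − 15} = 74613 · 1/16384 = 74613/16384.
Numerically: E[X] ≈ 4.554016.

E[X] = C(22,6)·2^(1−C(6,2)) = 74613/16384 ≈ 4.554016.


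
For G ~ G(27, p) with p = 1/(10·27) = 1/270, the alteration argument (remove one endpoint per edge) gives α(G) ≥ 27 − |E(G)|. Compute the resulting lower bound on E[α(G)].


E[|E(G)|] = C(27, 2)·p = 351 · (1/270) = 13/10.
E[α(G)] ≥ n − E[|E(G)|] = 27 − 13/10 = 257/10.
Numerically: ≈ 25.700000.
(This is only a lower bound; the true E[α(G)] may be larger.)

E[α(G)] ≥ 257/10 ≈ 25.700000.


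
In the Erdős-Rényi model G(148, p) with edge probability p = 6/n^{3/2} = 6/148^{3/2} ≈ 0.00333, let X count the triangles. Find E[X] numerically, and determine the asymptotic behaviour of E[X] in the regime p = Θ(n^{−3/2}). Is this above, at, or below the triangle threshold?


Number of potential triangles: C(148, 3) = 529396.
Each occurs with probability p³ ≈ (0.00333)³ ≈ 3.70063e-08.
By linearity: E[X] = C(148, 3)·p³ ≈ 529396 · 3.70063e-08 ≈ 0.020.
Since α = 3/2 > 1, p = c/n^{3/2} = o(1/n) is below the triangle threshold p ~ 1/n. Asymptotically E[X] ~ (c³/6)·n^{3(1−α)} = (6³/6)·n^{-1.5} → 0, so by Markov's inequality G has no triangles w.h.p.

E[X] ≈ 0.020; in regime p = Θ(1/n^{3/2}) E[X] tends to 0 (below the triangle threshold p ~ 1/n).


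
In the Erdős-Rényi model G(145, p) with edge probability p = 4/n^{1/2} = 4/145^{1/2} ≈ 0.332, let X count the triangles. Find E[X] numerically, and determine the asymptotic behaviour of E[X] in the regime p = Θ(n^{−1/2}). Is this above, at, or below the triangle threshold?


Number of potential triangles: C(145, 3) = 497640.
Each occurs with probability p³ ≈ (0.332)³ ≈ 3.66546e-02.
By linearity: E[X] = C(145, 3)·p³ ≈ 497640 · 3.66546e-02 ≈ 18240.774.
Since α = 1/2 < 1, p = c/n^{1/2} ≫ 1/n is above the triangle threshold p ~ 1/n. Asymptotically E[X] ~ (c³/6)·n^{3(1−α)} = (4³/6)·n^{1.5} → ∞; triangles are abundant w.h.p.

E[X] ≈ 18240.774; in regime p = Θ(1/n^{1/2}) E[X] diverges (above the triangle threshold p ~ 1/n).


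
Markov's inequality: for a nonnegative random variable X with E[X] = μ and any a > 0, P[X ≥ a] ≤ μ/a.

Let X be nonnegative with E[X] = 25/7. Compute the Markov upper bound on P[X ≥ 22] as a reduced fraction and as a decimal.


μ = E[X] = 25/7, a = 22.
Markov: P[X ≥ 22] ≤ μ/a = (25/7)/22 = 25/154.
Numerically: ≈ 0.16234.
(Since a = 22 > μ = 3.57143, the bound 25/154 is < 1 and informative.)

P[X ≥ 22] ≤ 25/154 ≈ 0.16234.


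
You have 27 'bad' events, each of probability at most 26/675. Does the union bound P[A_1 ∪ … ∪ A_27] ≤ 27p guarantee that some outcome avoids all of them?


Union bound: P[∪_{i=1}^{27} A_i] ≤ Σ_i P[A_i] ≤ 27·p = 27·(26/675) = 26/25.
Numerically: 26/25 ≈ 1.040000.
Is 26/25 < 1? NO.
Since the bound 26/25 is ≥ 1, the union bound is uninformative here; it does NOT by itself certify existence.

27·p = 26/25 ≈ 1.040000; existence NOT certified by the union bound.


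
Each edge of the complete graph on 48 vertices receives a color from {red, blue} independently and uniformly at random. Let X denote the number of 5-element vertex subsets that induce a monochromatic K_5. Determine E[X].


Let X = Σ_S X_S over the C(48, 5) = 1712304 subsets S of size 5, where X_S = 1 if the K_5 on S is monochromatic.
For a fixed S, the K_5 on S has C(5, 2) = 10 edges. P[all 10 edges red] = (1/2)^10, and likewise for blue, so P[monochromatic] = 2·(1/2)^10 = 2^{1 − 10} = 1/512.
By linearity: E[X] = C(48, 5) · 2^{1 − 10} = 1712304 · 1/512 = 107019/32.
Numerically: E[X] ≈ 3344.343750.

E[X] = C(48,5)·2^(1−C(5,2)) = 107019/32 ≈ 3344.343750.


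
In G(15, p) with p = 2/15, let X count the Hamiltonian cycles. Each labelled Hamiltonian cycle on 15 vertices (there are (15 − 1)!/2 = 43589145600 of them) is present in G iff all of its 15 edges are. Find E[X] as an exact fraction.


K_15 has (15 − 1)!/2 = 43589145600 labelled Hamiltonian cycles.
For each such Hamiltonian cycle H, let X_H = 1 if all 15 edges of H are present in G. Then P[X_H = 1] = p^{15} = (2/15)^{15} = 32768/437893890380859375.
By linearity of expectation: E[X] = Σ_H E[X_H] = 43589145600 · p^{15} = 43589145600 · 32768/437893890380859375 = 235115905024/72081298828125.
Numerically: E[X] ≈ 0.0032618.

E[X] = 43589145600 · (2/15)^{15} = 235115905024/72081298828125 ≈ 0.0032618.


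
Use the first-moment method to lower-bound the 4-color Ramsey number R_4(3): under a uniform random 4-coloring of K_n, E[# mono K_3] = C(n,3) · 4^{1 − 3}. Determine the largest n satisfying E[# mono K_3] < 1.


We need C(n, 3) · 4^{1 − 3} < 1, i.e. C(n, 3) < 4^{3 − 1} = 16.
Check values of n near the boundary:
  n = 3: C(3, 3) = 1; 1 < 16? YES
  n = 4: C(4, 3) = 4; 4 < 16? YES
  n = 5: C(5, 3) = 10; 10 < 16? YES
  n = 6: C(6, 3) = 20; 20 < 16? NO
The largest n with C(n, 3) < 16 is n = 5 (where E[X] = 5/8 ≈ 0.6250). Hence R_4(3) > 5, i.e. R_4(3) ≥ 6.

Largest n = 5; hence R_4(3) > 5.


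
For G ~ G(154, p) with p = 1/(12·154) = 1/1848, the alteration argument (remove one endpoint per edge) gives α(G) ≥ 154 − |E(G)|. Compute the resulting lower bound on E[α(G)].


E[|E(G)|] = C(154, 2)·p = 11781 · (1/1848) = 51/8.
E[α(G)] ≥ n − E[|E(G)|] = 154 − 51/8 = 1181/8.
Numerically: ≈ 147.625000.
(This is only a lower bound; the true E[α(G)] may be larger.)

E[α(G)] ≥ 1181/8 ≈ 147.625000.


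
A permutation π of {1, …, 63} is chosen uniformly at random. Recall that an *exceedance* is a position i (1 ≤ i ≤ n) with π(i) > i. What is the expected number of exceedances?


Write X = Σ_{i=1}^{63} X_i, where X_i = 1_{π(i) > i}.
For each fixed i, π(i) is uniform over {1, …, 63} (marginal of a uniform permutation), so P[π(i) > i] = (n − i)/n. Summing: Σ_{i=1}^{63} (n − i)/n = (0 + 1 + … + 62)/63 = 63(63 − 1)/(2·63) = (63 − 1)/2.
Hence E[X] = Σ_{i=1}^{63} (63 − i)/63 = 31 ≈ 31.00000.

E[X] = 31 = 31.00000.


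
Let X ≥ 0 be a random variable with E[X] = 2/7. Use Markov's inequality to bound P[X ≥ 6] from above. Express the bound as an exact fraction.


μ = E[X] = 2/7, a = 6.
Markov: P[X ≥ 6] ≤ μ/a = (2/7)/6 = 1/21.
Numerically: ≈ 0.048.
(Since a = 6 > μ = 0.286, the bound 1/21 is < 1 and informative.)

P[X ≥ 6] ≤ 1/21 ≈ 0.048.


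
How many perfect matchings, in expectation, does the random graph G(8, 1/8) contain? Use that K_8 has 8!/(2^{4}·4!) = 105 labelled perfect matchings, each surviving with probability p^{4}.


K_8 has 8!/(2^{4}·4!) = 105 labelled perfect matchings.
For each such perfect matching H, let X_H = 1 if all 4 edges of H are present in G. Then P[X_H = 1] = p^{4} = (1/8)^{4} = 1/4096.
Summing the indicators: E[X] = Σ_H E[X_H] = 105 · p^{4} = 105 · 1/4096 = 105/4096.
Numerically: E[X] ≈ 0.025635.

E[X] = 105 · (1/8)^{4} = 105/4096 ≈ 0.025635.


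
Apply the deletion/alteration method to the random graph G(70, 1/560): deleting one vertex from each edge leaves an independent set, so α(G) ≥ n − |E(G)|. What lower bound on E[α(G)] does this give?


E[|E(G)|] = C(70, 2)·p = 2415 · (1/560) = 69/16.
E[α(G)] ≥ n − E[|E(G)|] = 70 − 69/16 = 1051/16.
Numerically: ≈ 65.68750.
(This is only a lower bound; the true E[α(G)] may be larger.)

E[α(G)] ≥ 1051/16 ≈ 65.68750.


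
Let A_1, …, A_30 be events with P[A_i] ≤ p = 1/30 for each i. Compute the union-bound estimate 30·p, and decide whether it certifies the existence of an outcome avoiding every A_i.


Union bound: P[∪_{i=1}^{30} A_i] ≤ Σ_i P[A_i] ≤ 30·p = 30·(1/30) = 1.
Numerically: 1 ≈ 1.0000000.
Is 1 < 1? NO.
Since the bound 1 is ≥ 1, the union bound is uninformative here; it does NOT by itself certify existence.

30·p = 1 ≈ 1.0000000; existence NOT certified by the union bound.


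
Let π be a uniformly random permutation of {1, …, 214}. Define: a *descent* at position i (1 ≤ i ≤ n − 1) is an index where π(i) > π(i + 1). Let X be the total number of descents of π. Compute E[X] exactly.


Write X = Σ X_I over i = 1, …, 213, with X_I the indicator of one descent.
There are 213 indicators.
For each fixed i, the pair (π(i), π(i+1)) is a uniformly random ordered pair of distinct values from {1, …, 214}; by symmetry P[π(i) > π(i+1)] = 1/2.
By linearity: E[X] = 213 · (1/2) = (214 − 1) · (1/2) = 213/2 ≈ 106.500000.

E[X] = 213/2 = 106.500000.


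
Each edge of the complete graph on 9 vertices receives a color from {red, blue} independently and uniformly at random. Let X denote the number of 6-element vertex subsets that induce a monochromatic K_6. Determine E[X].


Let X = Σ_S X_S over the C(9, 6) = 84 subsets S of size 6, where X_S = 1 if the K_6 on S is monochromatic.
For a fixed S, the K_6 on S has C(6, 2) = 15 edges. P[all 15 edges red] = (1/2)^15, and likewise for blue, so P[monochromatic] = 2·(1/2)^15 = 2^{1 − 15} = 1/16384.
Summing: E[X] = C(9, 6) · 2^{1 − 15} = 84 · 1/16384 = 21/4096.
Numerically: E[X] ≈ 0.0051.

E[X] = C(9,6)·2^(1−C(6,2)) = 21/4096 ≈ 0.0051.


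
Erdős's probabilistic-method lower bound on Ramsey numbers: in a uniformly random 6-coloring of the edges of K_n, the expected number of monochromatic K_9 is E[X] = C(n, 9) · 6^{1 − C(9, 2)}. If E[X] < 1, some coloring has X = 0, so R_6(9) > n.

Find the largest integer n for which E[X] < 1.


We need C(n, 9) · 6^{1 − 36} < 1, i.e. C(n, 9) < 6^{36 − 1} = 1719070799748422591028658176.
Check values of n near the boundary:
  n = 4404: C(4404, 9) = 1703375445537161676647015880; 1703375445537161676647015880 < 1719070799748422591028658176? YES
  n = 4405: C(4405, 9) = 1706862792900636302463627150; 1706862792900636302463627150 < 1719070799748422591028658176? YES
  n = 4406: C(4406, 9) = 1710356485221788389505285700; 1710356485221788389505285700 < 1719070799748422591028658176? YES
  n = 4407: C(4407, 9) = 1713856532599459170657070050; 1713856532599459170657070050 < 1719070799748422591028658176? YES
  n = 4408: C(4408, 9) = 1717362945146264156457459600; 1717362945146264156457459600 < 1719070799748422591028658176? YES
  n = 4409: C(4409, 9) = 1720875732988608787686577131; 1720875732988608787686577131 < 1719070799748422591028658176? NO
  n = 4410: C(4410, 9) = 1724394906266704102180823710; 1724394906266704102180823710 < 1719070799748422591028658176? NO
  n = 4411: C(4411, 9) = 1727920475134582415883601405; 1727920475134582415883601405 < 1719070799748422591028658176? NO
The largest n with C(n, 9) < 1719070799748422591028658176 is n = 4408 (where E[X] = 35778394690547169926197075/35813974994758803979763712 ≈ 0.99901). Hence R_6(9) > 4408, i.e. R_6(9) ≥ 4409.

Largest n = 4408; hence R_6(9) > 4408.
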